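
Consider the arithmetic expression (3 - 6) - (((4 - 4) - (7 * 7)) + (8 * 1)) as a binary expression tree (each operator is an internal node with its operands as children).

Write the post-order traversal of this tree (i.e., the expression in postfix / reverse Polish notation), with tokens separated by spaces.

Post-order on an expression tree gives postfix notation: for each operator, emit left operand, right operand, then the operator.

3 6 - 4 4 - 7 7 * - 8 1 * + -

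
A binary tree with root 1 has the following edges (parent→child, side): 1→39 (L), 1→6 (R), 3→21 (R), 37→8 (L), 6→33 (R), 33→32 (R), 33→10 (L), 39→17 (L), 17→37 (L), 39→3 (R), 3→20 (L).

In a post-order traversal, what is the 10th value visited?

33

Post-order visits the left subtree, then the right subtree, then the node.
At 1: go left to 39.
  At 39: go left to 17.
    At 17: go left to 37.
      At 37: go left to 8.
        8 is a leaf — visit 8.
      At 37: no right child.
      Visit 37.
    At 17: no right child.
    Visit 17.
  At 39: go right to 3.
    At 3: go left to 20.
      20 is a leaf — visit 20.
    At 3: go right to 21.
      21 is a leaf — visit 21.
    Visit 3.
  Visit 39.
At 1: go right to 6.
  At 6: no left child.
  At 6: go right to 33.
    At 33: go left to 10.
      10 is a leaf — visit 10.
    At 33: go right to 32.
      32 is a leaf — visit 32.
    Visit 33.
  Visit 6.
Visit 1.
Full post-order sequence: 8, 37, 17, 20, 21, 3, 39, 10, 32, 33, 6, 1.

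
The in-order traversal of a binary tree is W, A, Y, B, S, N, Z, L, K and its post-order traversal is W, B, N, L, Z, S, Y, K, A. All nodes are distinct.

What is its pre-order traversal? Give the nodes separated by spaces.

The last element of post-order is the root; it splits in-order into left and right subtrees.
Root A: left subtree has 1 node {W}, right has 7 {Y, B, S, N, Z, L, K}.
  Root K: left subtree has 6 nodes {Y, B, S, N, Z, L}, right has 0 { }.
    Root Y: left subtree has 0 nodes { }, right has 5 {B, S, N, Z, L}.
      Root S: left subtree has 1 node {B}, right has 3 {N, Z, L}.
        Root Z: left subtree has 1 node {N}, right has 1 {L}.

A W K Y S B Z N L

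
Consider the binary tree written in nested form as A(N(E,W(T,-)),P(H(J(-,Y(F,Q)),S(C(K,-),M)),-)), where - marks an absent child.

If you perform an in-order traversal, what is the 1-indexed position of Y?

In-order visits the left subtree, then the node, then the right subtree.
At A: go left to N.
  At N: go left to E.
    E is a leaf — visit E.
  Visit N.
  At N: go right to W.
    At W: go left to T.
      T is a leaf — visit T.
    Visit W.
    At W: no right child.
Visit A.
At A: go right to P.
  At P: go left to H.
    At H: go left to J.
      At J: no left child.
      Visit J.
      At J: go right to Y.
        At Y: go left to F.
          F is a leaf — visit F.
        Visit Y.
        At Y: go right to Q.
          Q is a leaf — visit Q.
    Visit H.
    At H: go right to S.
      At S: go left to C.
        At C: go left to K.
          K is a leaf — visit K.
        Visit C.
        At C: no right child.
      Visit S.
      At S: go right to M.
        M is a leaf — visit M.
  Visit P.
  At P: no right child.
Full in-order sequence: E, N, T, W, A, J, F, Y, Q, H, K, C, S, M, P.

8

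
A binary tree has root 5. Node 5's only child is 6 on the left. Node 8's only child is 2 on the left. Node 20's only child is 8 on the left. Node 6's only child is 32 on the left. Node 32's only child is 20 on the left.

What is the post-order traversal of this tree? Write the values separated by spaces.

2 8 20 32 6 5

Post-order visits the left subtree, then the right subtree, then the node.
At 5: go left to 6.
  At 6: go left to 32.
    At 32: go left to 20.
      At 20: go left to 8.
        At 8: go left to 2.
          2 is a leaf — visit 2.
        At 8: no right child.
        Visit 8.
      At 20: no right child.
      Visit 20.
    At 32: no right child.
    Visit 32.
  At 6: no right child.
  Visit 6.
At 5: no right child.
Visit 5.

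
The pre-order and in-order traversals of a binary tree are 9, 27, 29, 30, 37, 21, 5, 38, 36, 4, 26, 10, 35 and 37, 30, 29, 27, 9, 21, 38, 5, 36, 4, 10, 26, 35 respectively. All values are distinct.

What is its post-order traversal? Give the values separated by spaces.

37 30 29 27 38 10 35 26 4 36 5 21 9

The first element of pre-order is the root; it splits in-order into left and right subtrees.
Root 9: left subtree has 4 nodes {37, 30, 29, 27}, right has 8 {21, 38, 5, 36, 4, 10, 26, 35}.
  Root 27: left subtree has 3 nodes {37, 30, 29}, right has 0 { }.
    Root 29: left subtree has 2 nodes {37, 30}, right has 0 { }.
      Root 30: left subtree has 1 node {37}, right has 0 { }.
  Root 21: left subtree has 0 nodes { }, right has 7 {38, 5, 36, 4, 10, 26, 35}.
    Root 5: left subtree has 1 node {38}, right has 5 {36, 4, 10, 26, 35}.
      Root 36: left subtree has 0 nodes { }, right has 4 {4, 10, 26, 35}.
        Root 4: left subtree has 0 nodes { }, right has 3 {10, 26, 35}.
          Root 26: left subtree has 1 node {10}, right has 1 {35}.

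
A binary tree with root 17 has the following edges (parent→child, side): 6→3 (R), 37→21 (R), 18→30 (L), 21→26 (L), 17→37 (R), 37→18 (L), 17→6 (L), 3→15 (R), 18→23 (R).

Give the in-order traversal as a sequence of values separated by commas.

6, 3, 15, 17, 30, 18, 23, 37, 26, 21

In-order visits the left subtree, then the node, then the right subtree.
At 17: go left to 6.
  At 6: no left child.
  Visit 6.
  At 6: go right to 3.
    At 3: no left child.
    Visit 3.
    At 3: go right to 15.
      15 is a leaf — visit 15.
Visit 17.
At 17: go right to 37.
  At 37: go left to 18.
    At 18: go left to 30.
      30 is a leaf — visit 30.
    Visit 18.
    At 18: go right to 23.
      23 is a leaf — visit 23.
  Visit 37.
  At 37: go right to 21.
    At 21: go left to 26.
      26 is a leaf — visit 26.
    Visit 21.
    At 21: no right child.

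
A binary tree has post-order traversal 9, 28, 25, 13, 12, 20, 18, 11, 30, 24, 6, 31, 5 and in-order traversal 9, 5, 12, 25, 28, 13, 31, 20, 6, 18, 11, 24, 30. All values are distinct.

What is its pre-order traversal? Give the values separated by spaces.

The last element of post-order is the root; it splits in-order into left and right subtrees.
Root 5: left subtree has 1 node {9}, right has 11 {12, 25, 28, 13, 31, 20, 6, 18, 11, 24, 30}.
  Root 31: left subtree has 4 nodes {12, 25, 28, 13}, right has 6 {20, 6, 18, 11, 24, 30}.
    Root 12: left subtree has 0 nodes { }, right has 3 {25, 28, 13}.
      Root 13: left subtree has 2 nodes {25, 28}, right has 0 { }.
        Root 25: left subtree has 0 nodes { }, right has 1 {28}.
    Root 6: left subtree has 1 node {20}, right has 4 {18, 11, 24, 30}.
      Root 24: left subtree has 2 nodes {18, 11}, right has 1 {30}.
        Root 11: left subtree has 1 node {18}, right has 0 { }.

5 9 31 12 13 25 28 6 20 24 11 18 30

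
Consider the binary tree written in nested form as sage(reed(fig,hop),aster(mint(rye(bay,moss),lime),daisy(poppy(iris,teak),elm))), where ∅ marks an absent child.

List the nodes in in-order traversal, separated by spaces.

In-order visits the left subtree, then the node, then the right subtree.
At sage: go left to reed.
  At reed: go left to fig.
    fig is a leaf — visit fig.
  Visit reed.
  At reed: go right to hop.
    hop is a leaf — visit hop.
Visit sage.
At sage: go right to aster.
  At aster: go left to mint.
    At mint: go left to rye.
      At rye: go left to bay.
        bay is a leaf — visit bay.
      Visit rye.
      At rye: go right to moss.
        moss is a leaf — visit moss.
    Visit mint.
    At mint: go right to lime.
      lime is a leaf — visit lime.
  Visit aster.
  At aster: go right to daisy.
    At daisy: go left to poppy.
      At poppy: go left to iris.
        iris is a leaf — visit iris.
      Visit poppy.
      At poppy: go right to teak.
        teak is a leaf — visit teak.
    Visit daisy.
    At daisy: go right to elm.
      elm is a leaf — visit elm.

fig reed hop sage bay rye moss mint lime aster iris poppy teak daisy elm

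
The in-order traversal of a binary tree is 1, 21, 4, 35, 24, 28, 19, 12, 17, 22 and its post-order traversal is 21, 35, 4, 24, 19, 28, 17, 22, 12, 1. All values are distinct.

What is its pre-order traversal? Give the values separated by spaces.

1 12 28 24 4 21 35 19 22 17

The last element of post-order is the root; it splits in-order into left and right subtrees.
Root 1: left subtree has 0 nodes { }, right has 9 {21, 4, 35, 24, 28, 19, 12, 17, 22}.
  Root 12: left subtree has 6 nodes {21, 4, 35, 24, 28, 19}, right has 2 {17, 22}.
    Root 28: left subtree has 4 nodes {21, 4, 35, 24}, right has 1 {19}.
      Root 24: left subtree has 3 nodes {21, 4, 35}, right has 0 { }.
        Root 4: left subtree has 1 node {21}, right has 1 {35}.
    Root 22: left subtree has 1 node {17}, right has 0 { }.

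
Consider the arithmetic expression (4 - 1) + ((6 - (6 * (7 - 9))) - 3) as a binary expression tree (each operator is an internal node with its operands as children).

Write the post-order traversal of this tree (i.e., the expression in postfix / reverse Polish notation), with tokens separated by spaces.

Post-order on an expression tree gives postfix notation: for each operator, emit left operand, right operand, then the operator.

4 1 - 6 6 7 9 - * - 3 - +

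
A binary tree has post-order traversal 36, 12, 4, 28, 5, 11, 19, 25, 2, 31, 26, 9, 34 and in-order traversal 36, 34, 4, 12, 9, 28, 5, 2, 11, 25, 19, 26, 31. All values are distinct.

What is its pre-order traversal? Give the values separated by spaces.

The last element of post-order is the root; it splits in-order into left and right subtrees.
Root 34: left subtree has 1 node {36}, right has 11 {4, 12, 9, 28, 5, 2, 11, 25, 19, 26, 31}.
  Root 9: left subtree has 2 nodes {4, 12}, right has 8 {28, 5, 2, 11, 25, 19, 26, 31}.
    Root 4: left subtree has 0 nodes { }, right has 1 {12}.
    Root 26: left subtree has 6 nodes {28, 5, 2, 11, 25, 19}, right has 1 {31}.
      Root 2: left subtree has 2 nodes {28, 5}, right has 3 {11, 25, 19}.
        Root 5: left subtree has 1 node {28}, right has 0 { }.
        Root 25: left subtree has 1 node {11}, right has 1 {19}.

34 36 9 4 12 26 2 5 28 25 11 19 31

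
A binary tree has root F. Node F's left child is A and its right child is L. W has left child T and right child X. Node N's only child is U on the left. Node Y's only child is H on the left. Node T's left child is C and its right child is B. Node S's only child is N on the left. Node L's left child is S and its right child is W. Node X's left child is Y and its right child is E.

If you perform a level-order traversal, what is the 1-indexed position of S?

Level-order visits nodes level by level from the root, left to right within each level.
Level 0: F
Level 1: A, L
Level 2: S, W
Level 3: N, T, X
Level 4: U, C, B, Y, E
Level 5: H
Full level-order sequence: F, A, L, S, W, N, T, X, U, C, B, Y, E, H.

4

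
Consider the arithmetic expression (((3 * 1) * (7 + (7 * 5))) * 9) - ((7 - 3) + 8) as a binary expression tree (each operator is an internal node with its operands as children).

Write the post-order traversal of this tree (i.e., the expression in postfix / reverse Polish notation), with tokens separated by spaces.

Post-order on an expression tree gives postfix notation: for each operator, emit left operand, right operand, then the operator.

3 1 * 7 7 5 * + * 9 * 7 3 - 8 + -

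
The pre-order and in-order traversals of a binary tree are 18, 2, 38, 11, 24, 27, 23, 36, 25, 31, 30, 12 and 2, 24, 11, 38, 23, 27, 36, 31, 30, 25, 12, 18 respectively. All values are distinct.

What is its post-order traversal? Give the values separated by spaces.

24 11 23 30 31 12 25 36 27 38 2 18

The first element of pre-order is the root; it splits in-order into left and right subtrees.
Root 18: left subtree has 11 nodes {2, 24, 11, 38, 23, 27, 36, 31, 30, 25, 12}, right has 0 { }.
  Root 2: left subtree has 0 nodes { }, right has 10 {24, 11, 38, 23, 27, 36, 31, 30, 25, 12}.
    Root 38: left subtree has 2 nodes {24, 11}, right has 7 {23, 27, 36, 31, 30, 25, 12}.
      Root 11: left subtree has 1 node {24}, right has 0 { }.
      Root 27: left subtree has 1 node {23}, right has 5 {36, 31, 30, 25, 12}.
        Root 36: left subtree has 0 nodes { }, right has 4 {31, 30, 25, 12}.
          Root 25: left subtree has 2 nodes {31, 30}, right has 1 {12}.
            Root 31: left subtree has 0 nodes { }, right has 1 {30}.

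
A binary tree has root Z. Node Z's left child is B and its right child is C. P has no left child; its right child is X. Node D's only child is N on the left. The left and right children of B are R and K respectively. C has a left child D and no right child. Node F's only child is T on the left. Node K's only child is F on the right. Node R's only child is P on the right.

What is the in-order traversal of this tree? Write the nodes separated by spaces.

In-order visits the left subtree, then the node, then the right subtree.
At Z: go left to B.
  At B: go left to R.
    At R: no left child.
    Visit R.
    At R: go right to P.
      At P: no left child.
      Visit P.
      At P: go right to X.
        X is a leaf — visit X.
  Visit B.
  At B: go right to K.
    At K: no left child.
    Visit K.
    At K: go right to F.
      At F: go left to T.
        T is a leaf — visit T.
      Visit F.
      At F: no right child.
Visit Z.
At Z: go right to C.
  At C: go left to D.
    At D: go left to N.
      N is a leaf — visit N.
    Visit D.
    At D: no right child.
  Visit C.
  At C: no right child.

R P X B K T F Z N D C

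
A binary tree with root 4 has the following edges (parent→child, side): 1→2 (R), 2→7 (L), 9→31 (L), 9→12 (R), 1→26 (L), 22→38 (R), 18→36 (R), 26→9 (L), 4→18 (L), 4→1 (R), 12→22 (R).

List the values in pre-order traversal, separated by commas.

Pre-order visits the node, then its left subtree, then its right subtree.
Visit 4.
At 4: go left to 18.
  Visit 18.
  At 18: no left child.
  At 18: go right to 36.
    36 is a leaf — visit 36.
At 4: go right to 1.
  Visit 1.
  At 1: go left to 26.
    Visit 26.
    At 26: go left to 9.
      Visit 9.
      At 9: go left to 31.
        31 is a leaf — visit 31.
      At 9: go right to 12.
        Visit 12.
        At 12: no left child.
        At 12: go right to 22.
          Visit 22.
          At 22: no left child.
          At 22: go right to 38.
            38 is a leaf — visit 38.
    At 26: no right child.
  At 1: go right to 2.
    Visit 2.
    At 2: go left to 7.
      7 is a leaf — visit 7.
    At 2: no right child.

4, 18, 36, 1, 26, 9, 31, 12, 22, 38, 2, 7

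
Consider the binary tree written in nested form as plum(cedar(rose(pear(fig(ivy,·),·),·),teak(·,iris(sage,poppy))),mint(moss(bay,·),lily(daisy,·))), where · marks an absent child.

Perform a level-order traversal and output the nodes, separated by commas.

Level-order visits nodes level by level from the root, left to right within each level.
Level 0: plum
Level 1: cedar, mint
Level 2: rose, teak, moss, lily
Level 3: pear, iris, bay, daisy
Level 4: fig, sage, poppy
Level 5: ivy

plum, cedar, mint, rose, teak, moss, lily, pear, iris, bay, daisy, fig, sage, poppy, ivy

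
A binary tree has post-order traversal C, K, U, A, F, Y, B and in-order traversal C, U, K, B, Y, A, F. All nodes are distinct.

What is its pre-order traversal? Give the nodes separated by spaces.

B U C K Y F A

The last element of post-order is the root; it splits in-order into left and right subtrees.
Root B: left subtree has 3 nodes {C, U, K}, right has 3 {Y, A, F}.
  Root U: left subtree has 1 node {C}, right has 1 {K}.
  Root Y: left subtree has 0 nodes { }, right has 2 {A, F}.
    Root F: left subtree has 1 node {A}, right has 0 { }.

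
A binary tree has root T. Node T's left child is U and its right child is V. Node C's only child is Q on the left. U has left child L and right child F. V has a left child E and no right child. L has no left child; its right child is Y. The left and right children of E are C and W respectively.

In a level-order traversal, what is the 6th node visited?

Level-order visits nodes level by level from the root, left to right within each level.
Level 0: T
Level 1: U, V
Level 2: L, F, E
Level 3: Y, C, W
Level 4: Q
Full level-order sequence: T, U, V, L, F, E, Y, C, W, Q.

E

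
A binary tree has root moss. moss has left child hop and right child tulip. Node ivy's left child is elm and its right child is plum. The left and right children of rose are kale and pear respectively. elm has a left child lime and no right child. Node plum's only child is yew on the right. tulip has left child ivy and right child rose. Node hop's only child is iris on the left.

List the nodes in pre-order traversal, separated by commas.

moss, hop, iris, tulip, ivy, elm, lime, plum, yew, rose, kale, pear

Pre-order visits the node, then its left subtree, then its right subtree.
Visit moss.
At moss: go left to hop.
  Visit hop.
  At hop: go left to iris.
    iris is a leaf — visit iris.
  At hop: no right child.
At moss: go right to tulip.
  Visit tulip.
  At tulip: go left to ivy.
    Visit ivy.
    At ivy: go left to elm.
      Visit elm.
      At elm: go left to lime.
        lime is a leaf — visit lime.
      At elm: no right child.
    At ivy: go right to plum.
      Visit plum.
      At plum: no left child.
      At plum: go right to yew.
        yew is a leaf — visit yew.
  At tulip: go right to rose.
    Visit rose.
    At rose: go left to kale.
      kale is a leaf — visit kale.
    At rose: go right to pear.
      pear is a leaf — visit pear.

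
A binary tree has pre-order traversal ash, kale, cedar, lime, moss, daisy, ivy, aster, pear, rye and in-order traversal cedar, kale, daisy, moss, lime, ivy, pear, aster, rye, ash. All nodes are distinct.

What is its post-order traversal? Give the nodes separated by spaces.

The first element of pre-order is the root; it splits in-order into left and right subtrees.
Root ash: left subtree has 9 nodes {cedar, kale, daisy, moss, lime, ivy, pear, aster, rye}, right has 0 { }.
  Root kale: left subtree has 1 node {cedar}, right has 7 {daisy, moss, lime, ivy, pear, aster, rye}.
    Root lime: left subtree has 2 nodes {daisy, moss}, right has 4 {ivy, pear, aster, rye}.
      Root moss: left subtree has 1 node {daisy}, right has 0 { }.
      Root ivy: left subtree has 0 nodes { }, right has 3 {pear, aster, rye}.
        Root aster: left subtree has 1 node {pear}, right has 1 {rye}.

cedar daisy moss pear rye aster ivy lime kale ash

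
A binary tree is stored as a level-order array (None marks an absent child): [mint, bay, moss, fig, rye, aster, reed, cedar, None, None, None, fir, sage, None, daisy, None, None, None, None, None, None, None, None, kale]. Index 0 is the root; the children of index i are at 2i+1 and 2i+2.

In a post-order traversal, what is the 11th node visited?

Post-order visits the left subtree, then the right subtree, then the node.
At mint: go left to bay.
  At bay: go left to fig.
    At fig: go left to cedar.
      cedar is a leaf — visit cedar.
    At fig: no right child.
    Visit fig.
  At bay: go right to rye.
    rye is a leaf — visit rye.
  Visit bay.
At mint: go right to moss.
  At moss: go left to aster.
    At aster: go left to fir.
      At fir: go left to kale.
        kale is a leaf — visit kale.
      At fir: no right child.
      Visit fir.
    At aster: go right to sage.
      sage is a leaf — visit sage.
    Visit aster.
  At moss: go right to reed.
    At reed: no left child.
    At reed: go right to daisy.
      daisy is a leaf — visit daisy.
    Visit reed.
  Visit moss.
Visit mint.
Full post-order sequence: cedar, fig, rye, bay, kale, fir, sage, aster, daisy, reed, moss, mint.

moss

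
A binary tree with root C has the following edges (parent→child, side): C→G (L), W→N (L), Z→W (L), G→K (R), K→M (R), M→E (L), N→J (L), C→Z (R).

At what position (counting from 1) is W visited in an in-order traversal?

In-order visits the left subtree, then the node, then the right subtree.
At C: go left to G.
  At G: no left child.
  Visit G.
  At G: go right to K.
    At K: no left child.
    Visit K.
    At K: go right to M.
      At M: go left to E.
        E is a leaf — visit E.
      Visit M.
      At M: no right child.
Visit C.
At C: go right to Z.
  At Z: go left to W.
    At W: go left to N.
      At N: go left to J.
        J is a leaf — visit J.
      Visit N.
      At N: no right child.
    Visit W.
    At W: no right child.
  Visit Z.
  At Z: no right child.
Full in-order sequence: G, K, E, M, C, J, N, W, Z.

8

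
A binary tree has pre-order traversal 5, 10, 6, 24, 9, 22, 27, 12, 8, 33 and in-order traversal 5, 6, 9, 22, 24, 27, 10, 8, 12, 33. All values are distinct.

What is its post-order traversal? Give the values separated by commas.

22, 9, 27, 24, 6, 8, 33, 12, 10, 5

The first element of pre-order is the root; it splits in-order into left and right subtrees.
Root 5: left subtree has 0 nodes { }, right has 9 {6, 9, 22, 24, 27, 10, 8, 12, 33}.
  Root 10: left subtree has 5 nodes {6, 9, 22, 24, 27}, right has 3 {8, 12, 33}.
    Root 6: left subtree has 0 nodes { }, right has 4 {9, 22, 24, 27}.
      Root 24: left subtree has 2 nodes {9, 22}, right has 1 {27}.
        Root 9: left subtree has 0 nodes { }, right has 1 {22}.
    Root 12: left subtree has 1 node {8}, right has 1 {33}.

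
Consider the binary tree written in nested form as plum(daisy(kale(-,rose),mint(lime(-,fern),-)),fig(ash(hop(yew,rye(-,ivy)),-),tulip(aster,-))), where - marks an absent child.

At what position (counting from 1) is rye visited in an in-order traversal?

10

In-order visits the left subtree, then the node, then the right subtree.
At plum: go left to daisy.
  At daisy: go left to kale.
    At kale: no left child.
    Visit kale.
    At kale: go right to rose.
      rose is a leaf — visit rose.
  Visit daisy.
  At daisy: go right to mint.
    At mint: go left to lime.
      At lime: no left child.
      Visit lime.
      At lime: go right to fern.
        fern is a leaf — visit fern.
    Visit mint.
    At mint: no right child.
Visit plum.
At plum: go right to fig.
  At fig: go left to ash.
    At ash: go left to hop.
      At hop: go left to yew.
        yew is a leaf — visit yew.
      Visit hop.
      At hop: go right to rye.
        At rye: no left child.
        Visit rye.
        At rye: go right to ivy.
          ivy is a leaf — visit ivy.
    Visit ash.
    At ash: no right child.
  Visit fig.
  At fig: go right to tulip.
    At tulip: go left to aster.
      aster is a leaf — visit aster.
    Visit tulip.
    At tulip: no right child.
Full in-order sequence: kale, rose, daisy, lime, fern, mint, plum, yew, hop, rye, ivy, ash, fig, aster, tulip.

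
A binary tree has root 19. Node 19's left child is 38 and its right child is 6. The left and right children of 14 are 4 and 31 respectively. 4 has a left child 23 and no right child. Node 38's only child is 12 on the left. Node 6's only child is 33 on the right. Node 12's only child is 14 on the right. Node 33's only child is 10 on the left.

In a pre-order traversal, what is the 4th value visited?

14

Pre-order visits the node, then its left subtree, then its right subtree.
Visit 19.
At 19: go left to 38.
  Visit 38.
  At 38: go left to 12.
    Visit 12.
    At 12: no left child.
    At 12: go right to 14.
      Visit 14.
      At 14: go left to 4.
        Visit 4.
        At 4: go left to 23.
          23 is a leaf — visit 23.
        At 4: no right child.
      At 14: go right to 31.
        31 is a leaf — visit 31.
  At 38: no right child.
At 19: go right to 6.
  Visit 6.
  At 6: no left child.
  At 6: go right to 33.
    Visit 33.
    At 33: go left to 10.
      10 is a leaf — visit 10.
    At 33: no right child.
Full pre-order sequence: 19, 38, 12, 14, 4, 23, 31, 6, 33, 10.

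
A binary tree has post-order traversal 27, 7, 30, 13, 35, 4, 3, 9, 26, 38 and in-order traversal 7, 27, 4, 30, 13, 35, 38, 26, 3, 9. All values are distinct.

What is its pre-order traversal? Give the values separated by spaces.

The last element of post-order is the root; it splits in-order into left and right subtrees.
Root 38: left subtree has 6 nodes {7, 27, 4, 30, 13, 35}, right has 3 {26, 3, 9}.
  Root 4: left subtree has 2 nodes {7, 27}, right has 3 {30, 13, 35}.
    Root 7: left subtree has 0 nodes { }, right has 1 {27}.
    Root 35: left subtree has 2 nodes {30, 13}, right has 0 { }.
      Root 13: left subtree has 1 node {30}, right has 0 { }.
  Root 26: left subtree has 0 nodes { }, right has 2 {3, 9}.
    Root 9: left subtree has 1 node {3}, right has 0 { }.

38 4 7 27 35 13 30 26 9 3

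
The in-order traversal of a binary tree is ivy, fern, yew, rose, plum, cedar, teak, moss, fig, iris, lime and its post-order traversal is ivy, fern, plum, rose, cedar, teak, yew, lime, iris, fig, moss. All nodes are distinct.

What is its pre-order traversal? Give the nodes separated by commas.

The last element of post-order is the root; it splits in-order into left and right subtrees.
Root moss: left subtree has 7 nodes {ivy, fern, yew, rose, plum, cedar, teak}, right has 3 {fig, iris, lime}.
  Root yew: left subtree has 2 nodes {ivy, fern}, right has 4 {rose, plum, cedar, teak}.
    Root fern: left subtree has 1 node {ivy}, right has 0 { }.
    Root teak: left subtree has 3 nodes {rose, plum, cedar}, right has 0 { }.
      Root cedar: left subtree has 2 nodes {rose, plum}, right has 0 { }.
        Root rose: left subtree has 0 nodes { }, right has 1 {plum}.
  Root fig: left subtree has 0 nodes { }, right has 2 {iris, lime}.
    Root iris: left subtree has 0 nodes { }, right has 1 {lime}.

moss, yew, fern, ivy, teak, cedar, rose, plum, fig, iris, lime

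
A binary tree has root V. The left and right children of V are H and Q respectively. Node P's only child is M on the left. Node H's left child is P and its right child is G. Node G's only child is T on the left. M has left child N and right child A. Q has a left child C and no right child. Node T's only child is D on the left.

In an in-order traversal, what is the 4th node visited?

P

In-order visits the left subtree, then the node, then the right subtree.
At V: go left to H.
  At H: go left to P.
    At P: go left to M.
      At M: go left to N.
        N is a leaf — visit N.
      Visit M.
      At M: go right to A.
        A is a leaf — visit A.
    Visit P.
    At P: no right child.
  Visit H.
  At H: go right to G.
    At G: go left to T.
      At T: go left to D.
        D is a leaf — visit D.
      Visit T.
      At T: no right child.
    Visit G.
    At G: no right child.
Visit V.
At V: go right to Q.
  At Q: go left to C.
    C is a leaf — visit C.
  Visit Q.
  At Q: no right child.
Full in-order sequence: N, M, A, P, H, D, T, G, V, C, Q.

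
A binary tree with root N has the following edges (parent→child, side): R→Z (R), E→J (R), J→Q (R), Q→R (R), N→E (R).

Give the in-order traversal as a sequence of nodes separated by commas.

N, E, J, Q, R, Z

In-order visits the left subtree, then the node, then the right subtree.
At N: no left child.
Visit N.
At N: go right to E.
  At E: no left child.
  Visit E.
  At E: go right to J.
    At J: no left child.
    Visit J.
    At J: go right to Q.
      At Q: no left child.
      Visit Q.
      At Q: go right to R.
        At R: no left child.
        Visit R.
        At R: go right to Z.
          Z is a leaf — visit Z.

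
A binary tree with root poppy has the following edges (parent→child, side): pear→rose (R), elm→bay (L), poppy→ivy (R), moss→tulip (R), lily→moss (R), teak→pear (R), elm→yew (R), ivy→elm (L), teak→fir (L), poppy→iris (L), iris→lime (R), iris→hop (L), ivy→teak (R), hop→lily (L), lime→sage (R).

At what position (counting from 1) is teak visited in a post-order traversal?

14

Post-order visits the left subtree, then the right subtree, then the node.
At poppy: go left to iris.
  At iris: go left to hop.
    At hop: go left to lily.
      At lily: no left child.
      At lily: go right to moss.
        At moss: no left child.
        At moss: go right to tulip.
          tulip is a leaf — visit tulip.
        Visit moss.
      Visit lily.
    At hop: no right child.
    Visit hop.
  At iris: go right to lime.
    At lime: no left child.
    At lime: go right to sage.
      sage is a leaf — visit sage.
    Visit lime.
  Visit iris.
At poppy: go right to ivy.
  At ivy: go left to elm.
    At elm: go left to bay.
      bay is a leaf — visit bay.
    At elm: go right to yew.
      yew is a leaf — visit yew.
    Visit elm.
  At ivy: go right to teak.
    At teak: go left to fir.
      fir is a leaf — visit fir.
    At teak: go right to pear.
      At pear: no left child.
      At pear: go right to rose.
        rose is a leaf — visit rose.
      Visit pear.
    Visit teak.
  Visit ivy.
Visit poppy.
Full post-order sequence: tulip, moss, lily, hop, sage, lime, iris, bay, yew, elm, fir, rose, pear, teak, ivy, poppy.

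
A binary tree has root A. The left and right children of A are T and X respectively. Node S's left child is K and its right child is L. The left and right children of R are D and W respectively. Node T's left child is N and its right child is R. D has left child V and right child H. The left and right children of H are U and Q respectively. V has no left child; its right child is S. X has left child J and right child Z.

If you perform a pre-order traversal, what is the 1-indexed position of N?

Pre-order visits the node, then its left subtree, then its right subtree.
Visit A.
At A: go left to T.
  Visit T.
  At T: go left to N.
    N is a leaf — visit N.
  At T: go right to R.
    Visit R.
    At R: go left to D.
      Visit D.
      At D: go left to V.
        Visit V.
        At V: no left child.
        At V: go right to S.
          Visit S.
          At S: go left to K.
            K is a leaf — visit K.
          At S: go right to L.
            L is a leaf — visit L.
      At D: go right to H.
        Visit H.
        At H: go left to U.
          U is a leaf — visit U.
        At H: go right to Q.
          Q is a leaf — visit Q.
    At R: go right to W.
      W is a leaf — visit W.
At A: go right to X.
  Visit X.
  At X: go left to J.
    J is a leaf — visit J.
  At X: go right to Z.
    Z is a leaf — visit Z.
Full pre-order sequence: A, T, N, R, D, V, S, K, L, H, U, Q, W, X, J, Z.

3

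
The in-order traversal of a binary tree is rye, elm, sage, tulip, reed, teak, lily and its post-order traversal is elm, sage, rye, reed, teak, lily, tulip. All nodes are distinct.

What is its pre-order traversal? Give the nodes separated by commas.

The last element of post-order is the root; it splits in-order into left and right subtrees.
Root tulip: left subtree has 3 nodes {rye, elm, sage}, right has 3 {reed, teak, lily}.
  Root rye: left subtree has 0 nodes { }, right has 2 {elm, sage}.
    Root sage: left subtree has 1 node {elm}, right has 0 { }.
  Root lily: left subtree has 2 nodes {reed, teak}, right has 0 { }.
    Root teak: left subtree has 1 node {reed}, right has 0 { }.

tulip, rye, sage, elm, lily, teak, reed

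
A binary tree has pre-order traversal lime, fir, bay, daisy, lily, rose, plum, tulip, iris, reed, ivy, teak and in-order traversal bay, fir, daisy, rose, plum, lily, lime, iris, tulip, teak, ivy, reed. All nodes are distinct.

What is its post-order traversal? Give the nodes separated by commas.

bay, plum, rose, lily, daisy, fir, iris, teak, ivy, reed, tulip, lime

The first element of pre-order is the root; it splits in-order into left and right subtrees.
Root lime: left subtree has 6 nodes {bay, fir, daisy, rose, plum, lily}, right has 5 {iris, tulip, teak, ivy, reed}.
  Root fir: left subtree has 1 node {bay}, right has 4 {daisy, rose, plum, lily}.
    Root daisy: left subtree has 0 nodes { }, right has 3 {rose, plum, lily}.
      Root lily: left subtree has 2 nodes {rose, plum}, right has 0 { }.
        Root rose: left subtree has 0 nodes { }, right has 1 {plum}.
  Root tulip: left subtree has 1 node {iris}, right has 3 {teak, ivy, reed}.
    Root reed: left subtree has 2 nodes {teak, ivy}, right has 0 { }.
      Root ivy: left subtree has 1 node {teak}, right has 0 { }.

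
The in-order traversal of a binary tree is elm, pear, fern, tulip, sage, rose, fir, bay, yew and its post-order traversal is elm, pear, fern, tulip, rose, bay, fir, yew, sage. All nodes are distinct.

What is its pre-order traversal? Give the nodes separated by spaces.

The last element of post-order is the root; it splits in-order into left and right subtrees.
Root sage: left subtree has 4 nodes {elm, pear, fern, tulip}, right has 4 {rose, fir, bay, yew}.
  Root tulip: left subtree has 3 nodes {elm, pear, fern}, right has 0 { }.
    Root fern: left subtree has 2 nodes {elm, pear}, right has 0 { }.
      Root pear: left subtree has 1 node {elm}, right has 0 { }.
  Root yew: left subtree has 3 nodes {rose, fir, bay}, right has 0 { }.
    Root fir: left subtree has 1 node {rose}, right has 1 {bay}.

sage tulip fern pear elm yew fir rose bay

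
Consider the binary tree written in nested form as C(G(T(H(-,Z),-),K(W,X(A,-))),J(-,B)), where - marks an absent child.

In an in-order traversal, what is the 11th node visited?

B

In-order visits the left subtree, then the node, then the right subtree.
At C: go left to G.
  At G: go left to T.
    At T: go left to H.
      At H: no left child.
      Visit H.
      At H: go right to Z.
        Z is a leaf — visit Z.
    Visit T.
    At T: no right child.
  Visit G.
  At G: go right to K.
    At K: go left to W.
      W is a leaf — visit W.
    Visit K.
    At K: go right to X.
      At X: go left to A.
        A is a leaf — visit A.
      Visit X.
      At X: no right child.
Visit C.
At C: go right to J.
  At J: no left child.
  Visit J.
  At J: go right to B.
    B is a leaf — visit B.
Full in-order sequence: H, Z, T, G, W, K, A, X, C, J, B.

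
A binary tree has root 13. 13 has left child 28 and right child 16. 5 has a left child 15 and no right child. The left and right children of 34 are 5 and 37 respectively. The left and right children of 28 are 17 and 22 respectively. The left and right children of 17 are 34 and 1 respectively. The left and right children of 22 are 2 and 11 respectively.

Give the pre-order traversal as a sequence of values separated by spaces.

Pre-order visits the node, then its left subtree, then its right subtree.
Visit 13.
At 13: go left to 28.
  Visit 28.
  At 28: go left to 17.
    Visit 17.
    At 17: go left to 34.
      Visit 34.
      At 34: go left to 5.
        Visit 5.
        At 5: go left to 15.
          15 is a leaf — visit 15.
        At 5: no right child.
      At 34: go right to 37.
        37 is a leaf — visit 37.
    At 17: go right to 1.
      1 is a leaf — visit 1.
  At 28: go right to 22.
    Visit 22.
    At 22: go left to 2.
      2 is a leaf — visit 2.
    At 22: go right to 11.
      11 is a leaf — visit 11.
At 13: go right to 16.
  16 is a leaf — visit 16.

13 28 17 34 5 15 37 1 22 2 11 16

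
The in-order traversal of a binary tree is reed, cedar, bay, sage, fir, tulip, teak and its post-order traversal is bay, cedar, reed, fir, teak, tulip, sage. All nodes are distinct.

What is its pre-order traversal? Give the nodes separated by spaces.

sage reed cedar bay tulip fir teak

The last element of post-order is the root; it splits in-order into left and right subtrees.
Root sage: left subtree has 3 nodes {reed, cedar, bay}, right has 3 {fir, tulip, teak}.
  Root reed: left subtree has 0 nodes { }, right has 2 {cedar, bay}.
    Root cedar: left subtree has 0 nodes { }, right has 1 {bay}.
  Root tulip: left subtree has 1 node {fir}, right has 1 {teak}.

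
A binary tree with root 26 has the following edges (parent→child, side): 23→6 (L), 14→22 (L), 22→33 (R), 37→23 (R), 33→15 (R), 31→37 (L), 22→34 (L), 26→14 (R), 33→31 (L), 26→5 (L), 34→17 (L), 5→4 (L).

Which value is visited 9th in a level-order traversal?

31

Level-order visits nodes level by level from the root, left to right within each level.
Level 0: 26
Level 1: 5, 14
Level 2: 4, 22
Level 3: 34, 33
Level 4: 17, 31, 15
Level 5: 37
Level 6: 23
Level 7: 6
Full level-order sequence: 26, 5, 14, 4, 22, 34, 33, 17, 31, 15, 37, 23, 6.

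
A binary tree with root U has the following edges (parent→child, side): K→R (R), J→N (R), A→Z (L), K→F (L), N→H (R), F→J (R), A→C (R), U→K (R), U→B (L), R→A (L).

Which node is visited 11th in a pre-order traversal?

Pre-order visits the node, then its left subtree, then its right subtree.
Visit U.
At U: go left to B.
  B is a leaf — visit B.
At U: go right to K.
  Visit K.
  At K: go left to F.
    Visit F.
    At F: no left child.
    At F: go right to J.
      Visit J.
      At J: no left child.
      At J: go right to N.
        Visit N.
        At N: no left child.
        At N: go right to H.
          H is a leaf — visit H.
  At K: go right to R.
    Visit R.
    At R: go left to A.
      Visit A.
      At A: go left to Z.
        Z is a leaf — visit Z.
      At A: go right to C.
        C is a leaf — visit C.
    At R: no right child.
Full pre-order sequence: U, B, K, F, J, N, H, R, A, Z, C.

C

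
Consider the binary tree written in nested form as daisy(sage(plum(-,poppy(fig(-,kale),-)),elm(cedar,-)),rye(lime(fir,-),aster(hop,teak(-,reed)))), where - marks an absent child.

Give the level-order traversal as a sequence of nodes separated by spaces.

Level-order visits nodes level by level from the root, left to right within each level.
Level 0: daisy
Level 1: sage, rye
Level 2: plum, elm, lime, aster
Level 3: poppy, cedar, fir, hop, teak
Level 4: fig, reed
Level 5: kale

daisy sage rye plum elm lime aster poppy cedar fir hop teak fig reed kale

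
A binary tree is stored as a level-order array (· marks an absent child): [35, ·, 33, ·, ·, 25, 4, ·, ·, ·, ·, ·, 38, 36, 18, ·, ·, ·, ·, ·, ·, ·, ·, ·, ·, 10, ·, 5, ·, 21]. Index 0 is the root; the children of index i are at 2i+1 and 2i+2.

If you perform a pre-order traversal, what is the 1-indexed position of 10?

5

Pre-order visits the node, then its left subtree, then its right subtree.
Visit 35.
At 35: no left child.
At 35: go right to 33.
  Visit 33.
  At 33: go left to 25.
    Visit 25.
    At 25: no left child.
    At 25: go right to 38.
      Visit 38.
      At 38: go left to 10.
        10 is a leaf — visit 10.
      At 38: no right child.
  At 33: go right to 4.
    Visit 4.
    At 4: go left to 36.
      Visit 36.
      At 36: go left to 5.
        5 is a leaf — visit 5.
      At 36: no right child.
    At 4: go right to 18.
      Visit 18.
      At 18: go left to 21.
        21 is a leaf — visit 21.
      At 18: no right child.
Full pre-order sequence: 35, 33, 25, 38, 10, 4, 36, 5, 18, 21.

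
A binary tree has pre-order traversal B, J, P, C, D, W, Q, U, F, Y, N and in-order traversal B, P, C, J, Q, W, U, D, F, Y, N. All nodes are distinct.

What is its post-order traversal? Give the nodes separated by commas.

C, P, Q, U, W, N, Y, F, D, J, B

The first element of pre-order is the root; it splits in-order into left and right subtrees.
Root B: left subtree has 0 nodes { }, right has 10 {P, C, J, Q, W, U, D, F, Y, N}.
  Root J: left subtree has 2 nodes {P, C}, right has 7 {Q, W, U, D, F, Y, N}.
    Root P: left subtree has 0 nodes { }, right has 1 {C}.
    Root D: left subtree has 3 nodes {Q, W, U}, right has 3 {F, Y, N}.
      Root W: left subtree has 1 node {Q}, right has 1 {U}.
      Root F: left subtree has 0 nodes { }, right has 2 {Y, N}.
        Root Y: left subtree has 0 nodes { }, right has 1 {N}.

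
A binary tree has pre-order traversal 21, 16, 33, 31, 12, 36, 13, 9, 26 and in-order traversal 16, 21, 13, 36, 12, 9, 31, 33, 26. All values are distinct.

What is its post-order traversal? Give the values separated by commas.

The first element of pre-order is the root; it splits in-order into left and right subtrees.
Root 21: left subtree has 1 node {16}, right has 7 {13, 36, 12, 9, 31, 33, 26}.
  Root 33: left subtree has 5 nodes {13, 36, 12, 9, 31}, right has 1 {26}.
    Root 31: left subtree has 4 nodes {13, 36, 12, 9}, right has 0 { }.
      Root 12: left subtree has 2 nodes {13, 36}, right has 1 {9}.
        Root 36: left subtree has 1 node {13}, right has 0 { }.

16, 13, 36, 9, 12, 31, 26, 33, 21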